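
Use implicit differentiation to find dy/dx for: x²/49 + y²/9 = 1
Take d/dx of both sides. Since y is implicitly a function of x, the chain rule attaches a y' = dy/dx factor whenever we differentiate through y.

Set F(x, y) = (left side) − (right side), so the curve is F = 0. Differentiating each term of F:
  d/dx[x^2/49] = 2x/49
  d/dx[y^2/9] = 2y·y'/9
  d/dx[-1] = 0

Collecting, the y'-free part is the partial derivative in x and the y' coefficient is the partial derivative in y:
  ∂F/∂x = 2x/49
  ∂F/∂y = 2y/9

so d/dx[F(x, y(x))] = ∂F/∂x + (∂F/∂y)·y' = 0. Rearranging,
  dy/dx = -(∂F/∂x)/(∂F/∂y) = -(2x/49)/(2y/9) = -9x/(49y)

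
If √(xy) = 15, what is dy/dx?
Take d/dx of both sides. Since y is implicitly a function of x, the chain rule attaches a y' = dy/dx factor whenever we differentiate through y.

Set F(x, y) = (left side) − (right side), so the curve is F = 0. Differentiating each term of F:
  d/dx[√(xy)] = √(xy)(x·y'/2 + y/2)/(xy)
  d/dx[-15] = 0

Collecting, the y'-free part is the partial derivative in x and the y' coefficient is the partial derivative in y:
  ∂F/∂x = √(xy)/(2x)
  ∂F/∂y = √(xy)/(2y)

so d/dx[F(x, y(x))] = ∂F/∂x + (∂F/∂y)·y' = 0. Rearranging,
  dy/dx = -(∂F/∂x)/(∂F/∂y) = -(√(xy)/(2x))/(√(xy)/(2y)) = -y/x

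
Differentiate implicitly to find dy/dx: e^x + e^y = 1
Apply d/dx to both sides, remembering that y depends on x. Each occurrence of y therefore brings in a y' = dy/dx via the chain rule.

With F(x, y) equal to the left-hand side minus the right, differentiate F term by term:
  d/dx[e^(x)] = e^(x)
  d/dx[e^(y)] = y'·e^(y)
  d/dx[-1] = 0
Adding these up, d/dx[F] = 0 becomes
  (e^(x)) + (e^(y))·y' = 0,
so isolating y',
  dy/dx = -(e^(x))/(e^(y)) = -e^(x - y)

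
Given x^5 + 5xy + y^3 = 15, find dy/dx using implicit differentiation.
Differentiate the relation implicitly: treat y = y(x) and apply the chain rule, so every y-derivative picks up a y' = dy/dx factor.

With everything moved to the left-hand side, differentiate term by term:
  d/dx[x^5] = 5x^4
  d/dx[5xy] = 5x·y' + 5y
  d/dx[y^3] = 3y^2·y'
  d/dx[-15] = 0

Separating the contributions that come from x directly and those that come through y:
  without y':      5x^4 + 5y
  multiplying y':  5x + 3y^2

so (5x^4 + 5y) + (5x + 3y^2)·y' = 0, and therefore
  dy/dx = -(5x^4 + 5y)/(5x + 3y^2) = 5(-x^4 - y)/(5x + 3y^2)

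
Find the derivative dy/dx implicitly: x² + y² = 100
Differentiate the relation implicitly: treat y = y(x) and apply the chain rule, so every y-derivative picks up a y' = dy/dx factor.

With everything moved to the left-hand side, differentiate term by term:
  d/dx[x^2] = 2x
  d/dx[y^2] = 2y·y'
  d/dx[-100] = 0

Separating the contributions that come from x directly and those that come through y:
  without y':      2x
  multiplying y':  2y

so (2x) + (2y)·y' = 0, and therefore
  dy/dx = -(2x)/(2y) = -x/y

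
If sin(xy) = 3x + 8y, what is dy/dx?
Apply d/dx to both sides, remembering that y depends on x. Each occurrence of y therefore brings in a y' = dy/dx via the chain rule.

With F(x, y) equal to the left-hand side minus the right, differentiate F term by term:
  d/dx[-3x] = -3
  d/dx[-8y] = -8·y'
  d/dx[sin(xy)] = (x·y' + y)·cos(xy)
Adding these up, d/dx[F] = 0 becomes
  (y·cos(xy) - 3) + (x·cos(xy) - 8)·y' = 0,
so isolating y',
  dy/dx = -(y·cos(xy) - 3)/(x·cos(xy) - 8) = (-y·cos(xy) + 3)/(x·cos(xy) - 8)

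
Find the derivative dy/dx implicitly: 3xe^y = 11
Differentiate both sides with respect to x, treating y as y(x). By the chain rule, any term containing y contributes a factor of y' = dy/dx when we differentiate it.

Move every term to one side and write the relation as F(x, y) = 0. Term by term,
  d/dx[3x·e^(y)] = 3x·y'·e^(y) + 3e^(y)
  d/dx[-11] = 0

The pieces without y' make up ∂F/∂x and the coefficient of y' is ∂F/∂y:
  ∂F/∂x = 3e^(y),
  ∂F/∂y = 3x·e^(y).

Since d/dx[F] = ∂F/∂x + (∂F/∂y)·y' = 0, solve for y':
  (∂F/∂y)·y' = -∂F/∂x
  dy/dx = -(∂F/∂x)/(∂F/∂y) = -(3e^(y))/(3x·e^(y)) = -1/x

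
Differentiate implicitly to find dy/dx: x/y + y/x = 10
Differentiate the relation implicitly: treat y = y(x) and apply the chain rule, so every y-derivative picks up a y' = dy/dx factor.

With everything moved to the left-hand side, differentiate term by term:
  d/dx[x/y] = -x·y'/y^2 + 1/y
  d/dx[y/x] = y'/x - y/x^2
  d/dx[-10] = 0

Separating the contributions that come from x directly and those that come through y:
  without y':      1/y - y/x^2
  multiplying y':  -x/y^2 + 1/x

so (1/y - y/x^2) + (-x/y^2 + 1/x)·y' = 0, and therefore
  dy/dx = -(1/y - y/x^2)/(-x/y^2 + 1/x)
        = -((x - y)(x + y)/(x^2y))/(-(x - y)(x + y)/(xy^2)) = y/x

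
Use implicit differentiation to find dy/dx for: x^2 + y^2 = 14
Differentiate both sides with respect to x, treating y as y(x). By the chain rule, any term containing y contributes a factor of y' = dy/dx when we differentiate it.

Move every term to one side and write the relation as F(x, y) = 0. Term by term,
  d/dx[x^2] = 2x
  d/dx[y^2] = 2y·y'
  d/dx[-14] = 0

The pieces without y' make up ∂F/∂x and the coefficient of y' is ∂F/∂y:
  ∂F/∂x = 2x,
  ∂F/∂y = 2y.

Since d/dx[F] = ∂F/∂x + (∂F/∂y)·y' = 0, solve for y':
  (∂F/∂y)·y' = -∂F/∂x
  dy/dx = -(∂F/∂x)/(∂F/∂y) = -(2x)/(2y) = -x/y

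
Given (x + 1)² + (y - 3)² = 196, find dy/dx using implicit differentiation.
Take d/dx of both sides. Since y is implicitly a function of x, the chain rule attaches a y' = dy/dx factor whenever we differentiate through y.

Set F(x, y) = (left side) − (right side), so the curve is F = 0. Differentiating each term of F:
  d/dx[(x + 1)^2] = 2x + 2
  d/dx[(y - 3)^2] = 2·y'(y - 3)
  d/dx[-196] = 0

Collecting, the y'-free part is the partial derivative in x and the y' coefficient is the partial derivative in y:
  ∂F/∂x = 2x + 2
  ∂F/∂y = 2y - 6

so d/dx[F(x, y(x))] = ∂F/∂x + (∂F/∂y)·y' = 0. Rearranging,
  dy/dx = -(∂F/∂x)/(∂F/∂y) = -(2x + 2)/(2y - 6) = (-x - 1)/(y - 3)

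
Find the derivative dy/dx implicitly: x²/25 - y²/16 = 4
Apply d/dx to both sides, remembering that y depends on x. Each occurrence of y therefore brings in a y' = dy/dx via the chain rule.

With F(x, y) equal to the left-hand side minus the right, differentiate F term by term:
  d/dx[x^2/25] = 2x/25
  d/dx[-y^2/16] = -y·y'/8
  d/dx[-4] = 0
Adding these up, d/dx[F] = 0 becomes
  (2x/25) + (-y/8)·y' = 0,
so isolating y',
  dy/dx = -(2x/25)/(-y/8) = 16x/(25y)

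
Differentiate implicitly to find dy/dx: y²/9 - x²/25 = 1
Apply d/dx to both sides, remembering that y depends on x. Each occurrence of y therefore brings in a y' = dy/dx via the chain rule.

With F(x, y) equal to the left-hand side minus the right, differentiate F term by term:
  d/dx[-x^2/25] = -2x/25
  d/dx[y^2/9] = 2y·y'/9
  d/dx[-1] = 0
Adding these up, d/dx[F] = 0 becomes
  (-2x/25) + (2y/9)·y' = 0,
so isolating y',
  dy/dx = -(-2x/25)/(2y/9) = 9x/(25y)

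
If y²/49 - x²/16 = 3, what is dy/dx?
Differentiate the relation implicitly: treat y = y(x) and apply the chain rule, so every y-derivative picks up a y' = dy/dx factor.

With everything moved to the left-hand side, differentiate term by term:
  d/dx[-x^2/16] = -x/8
  d/dx[y^2/49] = 2y·y'/49
  d/dx[-3] = 0

Separating the contributions that come from x directly and those that come through y:
  without y':      -x/8
  multiplying y':  2y/49

so (-x/8) + (2y/49)·y' = 0, and therefore
  dy/dx = -(-x/8)/(2y/49) = 49x/(16y)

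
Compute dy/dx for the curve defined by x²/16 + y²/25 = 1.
Apply d/dx to both sides, remembering that y depends on x. Each occurrence of y therefore brings in a y' = dy/dx via the chain rule.

With F(x, y) equal to the left-hand side minus the right, differentiate F term by term:
  d/dx[x^2/16] = x/8
  d/dx[y^2/25] = 2y·y'/25
  d/dx[-1] = 0
Adding these up, d/dx[F] = 0 becomes
  (x/8) + (2y/25)·y' = 0,
so isolating y',
  dy/dx = -(x/8)/(2y/25) = -25x/(16y)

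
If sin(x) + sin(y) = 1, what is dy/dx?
Differentiate both sides with respect to x, treating y as y(x). By the chain rule, any term containing y contributes a factor of y' = dy/dx when we differentiate it.

Move every term to one side and write the relation as F(x, y) = 0. Term by term,
  d/dx[sin(x)] = cos(x)
  d/dx[sin(y)] = y'·cos(y)
  d/dx[-1] = 0

The pieces without y' make up ∂F/∂x and the coefficient of y' is ∂F/∂y:
  ∂F/∂x = cos(x),
  ∂F/∂y = cos(y).

Since d/dx[F] = ∂F/∂x + (∂F/∂y)·y' = 0, solve for y':
  (∂F/∂y)·y' = -∂F/∂x
  dy/dx = -(∂F/∂x)/(∂F/∂y) = -(cos(x))/(cos(y)) = -cos(x)/cos(y)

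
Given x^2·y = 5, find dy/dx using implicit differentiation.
Differentiate the relation implicitly: treat y = y(x) and apply the chain rule, so every y-derivative picks up a y' = dy/dx factor.

With everything moved to the left-hand side, differentiate term by term:
  d/dx[x^2y] = x^2·y' + 2xy
  d/dx[-5] = 0

Separating the contributions that come from x directly and those that come through y:
  without y':      2xy
  multiplying y':  x^2

so (2xy) + (x^2)·y' = 0, and therefore
  dy/dx = -(2xy)/(x^2) = -2y/x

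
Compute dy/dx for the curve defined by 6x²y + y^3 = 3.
Differentiate the relation implicitly: treat y = y(x) and apply the chain rule, so every y-derivative picks up a y' = dy/dx factor.

With everything moved to the left-hand side, differentiate term by term:
  d/dx[6x^2y] = 6x^2·y' + 12xy
  d/dx[y^3] = 3y^2·y'
  d/dx[-3] = 0

Separating the contributions that come from x directly and those that come through y:
  without y':      12xy
  multiplying y':  6x^2 + 3y^2

so (12xy) + (6x^2 + 3y^2)·y' = 0, and therefore
  dy/dx = -(12xy)/(6x^2 + 3y^2) = -4xy/(2x^2 + y^2)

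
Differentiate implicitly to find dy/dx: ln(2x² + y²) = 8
Differentiate both sides with respect to x, treating y as y(x). By the chain rule, any term containing y contributes a factor of y' = dy/dx when we differentiate it.

Move every term to one side and write the relation as F(x, y) = 0. Term by term,
  d/dx[ln(2x^2 + y^2)] = (4x + 2y·y')/(2x^2 + y^2)
  d/dx[-8] = 0

The pieces without y' make up ∂F/∂x and the coefficient of y' is ∂F/∂y:
  ∂F/∂x = 4x/(2x^2 + y^2),
  ∂F/∂y = 2y/(2x^2 + y^2).

Since d/dx[F] = ∂F/∂x + (∂F/∂y)·y' = 0, solve for y':
  (∂F/∂y)·y' = -∂F/∂x
  dy/dx = -(∂F/∂x)/(∂F/∂y) = -(4x/(2x^2 + y^2))/(2y/(2x^2 + y^2)) = -2x/y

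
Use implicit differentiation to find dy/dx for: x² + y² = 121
Differentiate the relation implicitly: treat y = y(x) and apply the chain rule, so every y-derivative picks up a y' = dy/dx factor.

With everything moved to the left-hand side, differentiate term by term:
  d/dx[x^2] = 2x
  d/dx[y^2] = 2y·y'
  d/dx[-121] = 0

Separating the contributions that come from x directly and those that come through y:
  without y':      2x
  multiplying y':  2y

so (2x) + (2y)·y' = 0, and therefore
  dy/dx = -(2x)/(2y) = -x/y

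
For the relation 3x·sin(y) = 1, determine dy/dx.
Apply d/dx to both sides, remembering that y depends on x. Each occurrence of y therefore brings in a y' = dy/dx via the chain rule.

With F(x, y) equal to the left-hand side minus the right, differentiate F term by term:
  d/dx[3x·sin(y)] = 3x·y'·cos(y) + 3sin(y)
  d/dx[-1] = 0
Adding these up, d/dx[F] = 0 becomes
  (3sin(y)) + (3x·cos(y))·y' = 0,
so isolating y',
  dy/dx = -(3sin(y))/(3x·cos(y)) = -tan(y)/x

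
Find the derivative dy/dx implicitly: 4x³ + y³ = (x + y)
Take d/dx of both sides. Since y is implicitly a function of x, the chain rule attaches a y' = dy/dx factor whenever we differentiate through y.

Set F(x, y) = (left side) − (right side), so the curve is F = 0. Differentiating each term of F:
  d/dx[4x^3] = 12x^2
  d/dx[-x] = -1
  d/dx[y^3] = 3y^2·y'
  d/dx[-y] = -y'

Collecting, the y'-free part is the partial derivative in x and the y' coefficient is the partial derivative in y:
  ∂F/∂x = 12x^2 - 1
  ∂F/∂y = 3y^2 - 1

so d/dx[F(x, y(x))] = ∂F/∂x + (∂F/∂y)·y' = 0. Rearranging,
  dy/dx = -(∂F/∂x)/(∂F/∂y) = -(12x^2 - 1)/(3y^2 - 1) = (1 - 12x^2)/(3y^2 - 1)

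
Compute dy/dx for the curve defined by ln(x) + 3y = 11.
Apply d/dx to both sides, remembering that y depends on x. Each occurrence of y therefore brings in a y' = dy/dx via the chain rule.

With F(x, y) equal to the left-hand side minus the right, differentiate F term by term:
  d/dx[3y] = 3·y'
  d/dx[ln(x)] = 1/x
  d/dx[-11] = 0
Adding these up, d/dx[F] = 0 becomes
  (1/x) + (3)·y' = 0,
so isolating y',
  dy/dx = -(1/x)/(3) = -1/(3x)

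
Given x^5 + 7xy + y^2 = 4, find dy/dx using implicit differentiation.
Take d/dx of both sides. Since y is implicitly a function of x, the chain rule attaches a y' = dy/dx factor whenever we differentiate through y.

Set F(x, y) = (left side) − (right side), so the curve is F = 0. Differentiating each term of F:
  d/dx[x^5] = 5x^4
  d/dx[7xy] = 7x·y' + 7y
  d/dx[y^2] = 2y·y'
  d/dx[-4] = 0

Collecting, the y'-free part is the partial derivative in x and the y' coefficient is the partial derivative in y:
  ∂F/∂x = 5x^4 + 7y
  ∂F/∂y = 7x + 2y

so d/dx[F(x, y(x))] = ∂F/∂x + (∂F/∂y)·y' = 0. Rearranging,
  dy/dx = -(∂F/∂x)/(∂F/∂y) = -(5x^4 + 7y)/(7x + 2y) = (-5x^4 - 7y)/(7x + 2y)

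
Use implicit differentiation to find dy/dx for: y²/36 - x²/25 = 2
Apply d/dx to both sides, remembering that y depends on x. Each occurrence of y therefore brings in a y' = dy/dx via the chain rule.

With F(x, y) equal to the left-hand side minus the right, differentiate F term by term:
  d/dx[-x^2/25] = -2x/25
  d/dx[y^2/36] = y·y'/18
  d/dx[-2] = 0
Adding these up, d/dx[F] = 0 becomes
  (-2x/25) + (y/18)·y' = 0,
so isolating y',
  dy/dx = -(-2x/25)/(y/18) = 36x/(25y)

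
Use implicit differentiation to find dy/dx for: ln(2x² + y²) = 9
Apply d/dx to both sides, remembering that y depends on x. Each occurrence of y therefore brings in a y' = dy/dx via the chain rule.

With F(x, y) equal to the left-hand side minus the right, differentiate F term by term:
  d/dx[ln(2x^2 + y^2)] = (4x + 2y·y')/(2x^2 + y^2)
  d/dx[-9] = 0
Adding these up, d/dx[F] = 0 becomes
  (4x/(2x^2 + y^2)) + (2y/(2x^2 + y^2))·y' = 0,
so isolating y',
  dy/dx = -(4x/(2x^2 + y^2))/(2y/(2x^2 + y^2)) = -2x/y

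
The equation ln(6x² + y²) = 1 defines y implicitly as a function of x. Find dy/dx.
Take d/dx of both sides. Since y is implicitly a function of x, the chain rule attaches a y' = dy/dx factor whenever we differentiate through y.

Set F(x, y) = (left side) − (right side), so the curve is F = 0. Differentiating each term of F:
  d/dx[ln(6x^2 + y^2)] = (12x + 2y·y')/(6x^2 + y^2)
  d/dx[-1] = 0

Collecting, the y'-free part is the partial derivative in x and the y' coefficient is the partial derivative in y:
  ∂F/∂x = 12x/(6x^2 + y^2)
  ∂F/∂y = 2y/(6x^2 + y^2)

so d/dx[F(x, y(x))] = ∂F/∂x + (∂F/∂y)·y' = 0. Rearranging,
  dy/dx = -(∂F/∂x)/(∂F/∂y) = -(12x/(6x^2 + y^2))/(2y/(6x^2 + y^2)) = -6x/y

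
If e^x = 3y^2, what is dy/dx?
Differentiate the relation implicitly: treat y = y(x) and apply the chain rule, so every y-derivative picks up a y' = dy/dx factor.

With everything moved to the left-hand side, differentiate term by term:
  d/dx[-3y^2] = -6y·y'
  d/dx[e^(x)] = e^(x)

Separating the contributions that come from x directly and those that come through y:
  without y':      e^(x)
  multiplying y':  -6y

so (e^(x)) + (-6y)·y' = 0, and therefore
  dy/dx = -(e^(x))/(-6y) = e^(x)/(6y)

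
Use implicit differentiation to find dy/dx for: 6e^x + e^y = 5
Apply d/dx to both sides, remembering that y depends on x. Each occurrence of y therefore brings in a y' = dy/dx via the chain rule.

With F(x, y) equal to the left-hand side minus the right, differentiate F term by term:
  d/dx[6e^(x)] = 6e^(x)
  d/dx[e^(y)] = y'·e^(y)
  d/dx[-5] = 0
Adding these up, d/dx[F] = 0 becomes
  (6e^(x)) + (e^(y))·y' = 0,
so isolating y',
  dy/dx = -(6e^(x))/(e^(y)) = -6e^(x - y)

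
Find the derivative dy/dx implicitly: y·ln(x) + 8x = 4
Differentiate the relation implicitly: treat y = y(x) and apply the chain rule, so every y-derivative picks up a y' = dy/dx factor.

With everything moved to the left-hand side, differentiate term by term:
  d/dx[8x] = 8
  d/dx[y·ln(x)] = y'·ln(x) + y/x
  d/dx[-4] = 0

Separating the contributions that come from x directly and those that come through y:
  without y':      8 + y/x
  multiplying y':  ln(x)

so (8 + y/x) + (ln(x))·y' = 0, and therefore
  dy/dx = -(8 + y/x)/(ln(x))
        = -((8x + y)/x)/(ln(x)) = (-8x - y)/(x·ln(x))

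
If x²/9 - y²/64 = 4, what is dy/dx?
Apply d/dx to both sides, remembering that y depends on x. Each occurrence of y therefore brings in a y' = dy/dx via the chain rule.

With F(x, y) equal to the left-hand side minus the right, differentiate F term by term:
  d/dx[x^2/9] = 2x/9
  d/dx[-y^2/64] = -y·y'/32
  d/dx[-4] = 0
Adding these up, d/dx[F] = 0 becomes
  (2x/9) + (-y/32)·y' = 0,
so isolating y',
  dy/dx = -(2x/9)/(-y/32) = 64x/(9y)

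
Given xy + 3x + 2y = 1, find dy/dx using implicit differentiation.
Apply d/dx to both sides, remembering that y depends on x. Each occurrence of y therefore brings in a y' = dy/dx via the chain rule.

With F(x, y) equal to the left-hand side minus the right, differentiate F term by term:
  d/dx[xy] = x·y' + y
  d/dx[3x] = 3
  d/dx[2y] = 2·y'
  d/dx[-1] = 0
Adding these up, d/dx[F] = 0 becomes
  (y + 3) + (x + 2)·y' = 0,
so isolating y',
  dy/dx = -(y + 3)/(x + 2) = (-y - 3)/(x + 2)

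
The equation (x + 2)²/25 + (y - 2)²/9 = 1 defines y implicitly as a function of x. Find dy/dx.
Differentiate the relation implicitly: treat y = y(x) and apply the chain rule, so every y-derivative picks up a y' = dy/dx factor.

With everything moved to the left-hand side, differentiate term by term:
  d/dx[(x + 2)^2/25] = 2x/25 + 4/25
  d/dx[(y - 2)^2/9] = 2·y'(y - 2)/9
  d/dx[-1] = 0

Separating the contributions that come from x directly and those that come through y:
  without y':      2x/25 + 4/25
  multiplying y':  2y/9 - 4/9

so (2x/25 + 4/25) + (2y/9 - 4/9)·y' = 0, and therefore
  dy/dx = -(2x/25 + 4/25)/(2y/9 - 4/9)
        = -(2(x + 2)/25)/(2(y - 2)/9) = 9(-x - 2)/(25(y - 2))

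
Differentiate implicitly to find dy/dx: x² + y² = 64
Differentiate the relation implicitly: treat y = y(x) and apply the chain rule, so every y-derivative picks up a y' = dy/dx factor.

With everything moved to the left-hand side, differentiate term by term:
  d/dx[x^2] = 2x
  d/dx[y^2] = 2y·y'
  d/dx[-64] = 0

Separating the contributions that come from x directly and those that come through y:
  without y':      2x
  multiplying y':  2y

so (2x) + (2y)·y' = 0, and therefore
  dy/dx = -(2x)/(2y) = -x/y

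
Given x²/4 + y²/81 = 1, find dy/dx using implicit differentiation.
Apply d/dx to both sides, remembering that y depends on x. Each occurrence of y therefore brings in a y' = dy/dx via the chain rule.

With F(x, y) equal to the left-hand side minus the right, differentiate F term by term:
  d/dx[x^2/4] = x/2
  d/dx[y^2/81] = 2y·y'/81
  d/dx[-1] = 0
Adding these up, d/dx[F] = 0 becomes
  (x/2) + (2y/81)·y' = 0,
so isolating y',
  dy/dx = -(x/2)/(2y/81) = -81x/(4y)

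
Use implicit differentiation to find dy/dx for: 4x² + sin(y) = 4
Apply d/dx to both sides, remembering that y depends on x. Each occurrence of y therefore brings in a y' = dy/dx via the chain rule.

With F(x, y) equal to the left-hand side minus the right, differentiate F term by term:
  d/dx[4x^2] = 8x
  d/dx[sin(y)] = y'·cos(y)
  d/dx[-4] = 0
Adding these up, d/dx[F] = 0 becomes
  (8x) + (cos(y))·y' = 0,
so isolating y',
  dy/dx = -(8x)/(cos(y)) = -8x/cos(y)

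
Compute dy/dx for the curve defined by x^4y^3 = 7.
Differentiate the relation implicitly: treat y = y(x) and apply the chain rule, so every y-derivative picks up a y' = dy/dx factor.

With everything moved to the left-hand side, differentiate term by term:
  d/dx[x^4y^3] = 3x^4y^2·y' + 4x^3y^3
  d/dx[-7] = 0

Separating the contributions that come from x directly and those that come through y:
  without y':      4x^3y^3
  multiplying y':  3x^4y^2

so (4x^3y^3) + (3x^4y^2)·y' = 0, and therefore
  dy/dx = -(4x^3y^3)/(3x^4y^2) = -4y/(3x)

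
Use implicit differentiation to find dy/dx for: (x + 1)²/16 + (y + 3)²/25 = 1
Differentiate both sides with respect to x, treating y as y(x). By the chain rule, any term containing y contributes a factor of y' = dy/dx when we differentiate it.

Move every term to one side and write the relation as F(x, y) = 0. Term by term,
  d/dx[(x + 1)^2/16] = x/8 + 1/8
  d/dx[(y + 3)^2/25] = 2·y'(y + 3)/25
  d/dx[-1] = 0

The pieces without y' make up ∂F/∂x and the coefficient of y' is ∂F/∂y:
  ∂F/∂x = x/8 + 1/8,
  ∂F/∂y = 2y/25 + 6/25.

Since d/dx[F] = ∂F/∂x + (∂F/∂y)·y' = 0, solve for y':
  (∂F/∂y)·y' = -∂F/∂x
  dy/dx = -(∂F/∂x)/(∂F/∂y) = -(x/8 + 1/8)/(2y/25 + 6/25)
        = -((x + 1)/8)/(2(y + 3)/25) = 25(-x - 1)/(16(y + 3))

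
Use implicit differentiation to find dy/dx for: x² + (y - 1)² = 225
Apply d/dx to both sides, remembering that y depends on x. Each occurrence of y therefore brings in a y' = dy/dx via the chain rule.

With F(x, y) equal to the left-hand side minus the right, differentiate F term by term:
  d/dx[x^2] = 2x
  d/dx[(y - 1)^2] = 2·y'(y - 1)
  d/dx[-225] = 0
Adding these up, d/dx[F] = 0 becomes
  (2x) + (2y - 2)·y' = 0,
so isolating y',
  dy/dx = -(2x)/(2y - 2) = -x/(y - 1)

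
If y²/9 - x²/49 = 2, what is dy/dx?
Take d/dx of both sides. Since y is implicitly a function of x, the chain rule attaches a y' = dy/dx factor whenever we differentiate through y.

Set F(x, y) = (left side) − (right side), so the curve is F = 0. Differentiating each term of F:
  d/dx[-x^2/49] = -2x/49
  d/dx[y^2/9] = 2y·y'/9
  d/dx[-2] = 0

Collecting, the y'-free part is the partial derivative in x and the y' coefficient is the partial derivative in y:
  ∂F/∂x = -2x/49
  ∂F/∂y = 2y/9

so d/dx[F(x, y(x))] = ∂F/∂x + (∂F/∂y)·y' = 0. Rearranging,
  dy/dx = -(∂F/∂x)/(∂F/∂y) = -(-2x/49)/(2y/9) = 9x/(49y)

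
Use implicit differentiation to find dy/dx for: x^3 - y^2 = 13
Apply d/dx to both sides, remembering that y depends on x. Each occurrence of y therefore brings in a y' = dy/dx via the chain rule.

With F(x, y) equal to the left-hand side minus the right, differentiate F term by term:
  d/dx[x^3] = 3x^2
  d/dx[-y^2] = -2y·y'
  d/dx[-13] = 0
Adding these up, d/dx[F] = 0 becomes
  (3x^2) + (-2y)·y' = 0,
so isolating y',
  dy/dx = -(3x^2)/(-2y) = 3x^2/(2y)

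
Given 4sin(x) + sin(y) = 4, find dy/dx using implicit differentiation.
Take d/dx of both sides. Since y is implicitly a function of x, the chain rule attaches a y' = dy/dx factor whenever we differentiate through y.

Set F(x, y) = (left side) − (right side), so the curve is F = 0. Differentiating each term of F:
  d/dx[4sin(x)] = 4cos(x)
  d/dx[sin(y)] = y'·cos(y)
  d/dx[-4] = 0

Collecting, the y'-free part is the partial derivative in x and the y' coefficient is the partial derivative in y:
  ∂F/∂x = 4cos(x)
  ∂F/∂y = cos(y)

so d/dx[F(x, y(x))] = ∂F/∂x + (∂F/∂y)·y' = 0. Rearranging,
  dy/dx = -(∂F/∂x)/(∂F/∂y) = -(4cos(x))/(cos(y)) = -4cos(x)/cos(y)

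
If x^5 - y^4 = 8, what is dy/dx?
Differentiate the relation implicitly: treat y = y(x) and apply the chain rule, so every y-derivative picks up a y' = dy/dx factor.

With everything moved to the left-hand side, differentiate term by term:
  d/dx[x^5] = 5x^4
  d/dx[-y^4] = -4y^3·y'
  d/dx[-8] = 0

Separating the contributions that come from x directly and those that come through y:
  without y':      5x^4
  multiplying y':  -4y^3

so (5x^4) + (-4y^3)·y' = 0, and therefore
  dy/dx = -(5x^4)/(-4y^3) = 5x^4/(4y^3)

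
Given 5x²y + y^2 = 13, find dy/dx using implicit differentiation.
Take d/dx of both sides. Since y is implicitly a function of x, the chain rule attaches a y' = dy/dx factor whenever we differentiate through y.

Set F(x, y) = (left side) − (right side), so the curve is F = 0. Differentiating each term of F:
  d/dx[5x^2y] = 5x^2·y' + 10xy
  d/dx[y^2] = 2y·y'
  d/dx[-13] = 0

Collecting, the y'-free part is the partial derivative in x and the y' coefficient is the partial derivative in y:
  ∂F/∂x = 10xy
  ∂F/∂y = 5x^2 + 2y

so d/dx[F(x, y(x))] = ∂F/∂x + (∂F/∂y)·y' = 0. Rearranging,
  dy/dx = -(∂F/∂x)/(∂F/∂y) = -(10xy)/(5x^2 + 2y) = -10xy/(5x^2 + 2y)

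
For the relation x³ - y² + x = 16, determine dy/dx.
Take d/dx of both sides. Since y is implicitly a function of x, the chain rule attaches a y' = dy/dx factor whenever we differentiate through y.

Set F(x, y) = (left side) − (right side), so the curve is F = 0. Differentiating each term of F:
  d/dx[x^3] = 3x^2
  d/dx[x] = 1
  d/dx[-y^2] = -2y·y'
  d/dx[-16] = 0

Collecting, the y'-free part is the partial derivative in x and the y' coefficient is the partial derivative in y:
  ∂F/∂x = 3x^2 + 1
  ∂F/∂y = -2y

so d/dx[F(x, y(x))] = ∂F/∂x + (∂F/∂y)·y' = 0. Rearranging,
  dy/dx = -(∂F/∂x)/(∂F/∂y) = -(3x^2 + 1)/(-2y) = (3x^2 + 1)/(2y)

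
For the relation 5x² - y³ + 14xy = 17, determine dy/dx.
Differentiate both sides with respect to x, treating y as y(x). By the chain rule, any term containing y contributes a factor of y' = dy/dx when we differentiate it.

Move every term to one side and write the relation as F(x, y) = 0. Term by term,
  d/dx[5x^2] = 10x
  d/dx[14xy] = 14x·y' + 14y
  d/dx[-y^3] = -3y^2·y'
  d/dx[-17] = 0

The pieces without y' make up ∂F/∂x and the coefficient of y' is ∂F/∂y:
  ∂F/∂x = 10x + 14y,
  ∂F/∂y = 14x - 3y^2.

Since d/dx[F] = ∂F/∂x + (∂F/∂y)·y' = 0, solve for y':
  (∂F/∂y)·y' = -∂F/∂x
  dy/dx = -(∂F/∂x)/(∂F/∂y) = -(10x + 14y)/(14x - 3y^2) = 2(-5x - 7y)/(14x - 3y^2)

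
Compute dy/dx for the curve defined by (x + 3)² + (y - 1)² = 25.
Differentiate the relation implicitly: treat y = y(x) and apply the chain rule, so every y-derivative picks up a y' = dy/dx factor.

With everything moved to the left-hand side, differentiate term by term:
  d/dx[(x + 3)^2] = 2x + 6
  d/dx[(y - 1)^2] = 2·y'(y - 1)
  d/dx[-25] = 0

Separating the contributions that come from x directly and those that come through y:
  without y':      2x + 6
  multiplying y':  2y - 2

so (2x + 6) + (2y - 2)·y' = 0, and therefore
  dy/dx = -(2x + 6)/(2y - 2) = (-x - 3)/(y - 1)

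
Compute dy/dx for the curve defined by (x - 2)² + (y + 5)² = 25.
Apply d/dx to both sides, remembering that y depends on x. Each occurrence of y therefore brings in a y' = dy/dx via the chain rule.

With F(x, y) equal to the left-hand side minus the right, differentiate F term by term:
  d/dx[(x - 2)^2] = 2x - 4
  d/dx[(y + 5)^2] = 2·y'(y + 5)
  d/dx[-25] = 0
Adding these up, d/dx[F] = 0 becomes
  (2x - 4) + (2y + 10)·y' = 0,
so isolating y',
  dy/dx = -(2x - 4)/(2y + 10) = (2 - x)/(y + 5)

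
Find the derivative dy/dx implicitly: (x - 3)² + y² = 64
Differentiate the relation implicitly: treat y = y(x) and apply the chain rule, so every y-derivative picks up a y' = dy/dx factor.

With everything moved to the left-hand side, differentiate term by term:
  d/dx[y^2] = 2y·y'
  d/dx[(x - 3)^2] = 2x - 6
  d/dx[-64] = 0

Separating the contributions that come from x directly and those that come through y:
  without y':      2x - 6
  multiplying y':  2y

so (2x - 6) + (2y)·y' = 0, and therefore
  dy/dx = -(2x - 6)/(2y) = (3 - x)/y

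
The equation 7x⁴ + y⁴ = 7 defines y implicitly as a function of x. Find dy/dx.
Differentiate both sides with respect to x, treating y as y(x). By the chain rule, any term containing y contributes a factor of y' = dy/dx when we differentiate it.

Move every term to one side and write the relation as F(x, y) = 0. Term by term,
  d/dx[7x^4] = 28x^3
  d/dx[y^4] = 4y^3·y'
  d/dx[-7] = 0

The pieces without y' make up ∂F/∂x and the coefficient of y' is ∂F/∂y:
  ∂F/∂x = 28x^3,
  ∂F/∂y = 4y^3.

Since d/dx[F] = ∂F/∂x + (∂F/∂y)·y' = 0, solve for y':
  (∂F/∂y)·y' = -∂F/∂x
  dy/dx = -(∂F/∂x)/(∂F/∂y) = -(28x^3)/(4y^3) = -7x^3/y^3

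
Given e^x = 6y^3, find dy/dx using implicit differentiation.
Differentiate both sides with respect to x, treating y as y(x). By the chain rule, any term containing y contributes a factor of y' = dy/dx when we differentiate it.

Move every term to one side and write the relation as F(x, y) = 0. Term by term,
  d/dx[-6y^3] = -18y^2·y'
  d/dx[e^(x)] = e^(x)

The pieces without y' make up ∂F/∂x and the coefficient of y' is ∂F/∂y:
  ∂F/∂x = e^(x),
  ∂F/∂y = -18y^2.

Since d/dx[F] = ∂F/∂x + (∂F/∂y)·y' = 0, solve for y':
  (∂F/∂y)·y' = -∂F/∂x
  dy/dx = -(∂F/∂x)/(∂F/∂y) = -(e^(x))/(-18y^2) = e^(x)/(18y^2)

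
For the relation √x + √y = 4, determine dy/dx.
Apply d/dx to both sides, remembering that y depends on x. Each occurrence of y therefore brings in a y' = dy/dx via the chain rule.

With F(x, y) equal to the left-hand side minus the right, differentiate F term by term:
  d/dx[√(x)] = 1/(2√(x))
  d/dx[√(y)] = y'/(2√(y))
  d/dx[-4] = 0
Adding these up, d/dx[F] = 0 becomes
  (1/(2√(x))) + (1/(2√(y)))·y' = 0,
so isolating y',
  dy/dx = -(1/(2√(x)))/(1/(2√(y))) = -√(y)/√(x)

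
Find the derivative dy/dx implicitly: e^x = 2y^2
Take d/dx of both sides. Since y is implicitly a function of x, the chain rule attaches a y' = dy/dx factor whenever we differentiate through y.

Set F(x, y) = (left side) − (right side), so the curve is F = 0. Differentiating each term of F:
  d/dx[-2y^2] = -4y·y'
  d/dx[e^(x)] = e^(x)

Collecting, the y'-free part is the partial derivative in x and the y' coefficient is the partial derivative in y:
  ∂F/∂x = e^(x)
  ∂F/∂y = -4y

so d/dx[F(x, y(x))] = ∂F/∂x + (∂F/∂y)·y' = 0. Rearranging,
  dy/dx = -(∂F/∂x)/(∂F/∂y) = -(e^(x))/(-4y) = e^(x)/(4y)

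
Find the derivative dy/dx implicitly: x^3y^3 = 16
Apply d/dx to both sides, remembering that y depends on x. Each occurrence of y therefore brings in a y' = dy/dx via the chain rule.

With F(x, y) equal to the left-hand side minus the right, differentiate F term by term:
  d/dx[x^3y^3] = 3x^3y^2·y' + 3x^2y^3
  d/dx[-16] = 0
Adding these up, d/dx[F] = 0 becomes
  (3x^2y^3) + (3x^3y^2)·y' = 0,
so isolating y',
  dy/dx = -(3x^2y^3)/(3x^3y^2) = -y/x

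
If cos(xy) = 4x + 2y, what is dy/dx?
Take d/dx of both sides. Since y is implicitly a function of x, the chain rule attaches a y' = dy/dx factor whenever we differentiate through y.

Set F(x, y) = (left side) − (right side), so the curve is F = 0. Differentiating each term of F:
  d/dx[-4x] = -4
  d/dx[-2y] = -2·y'
  d/dx[cos(xy)] = -(x·y' + y)·sin(xy)

Collecting, the y'-free part is the partial derivative in x and the y' coefficient is the partial derivative in y:
  ∂F/∂x = -y·sin(xy) - 4
  ∂F/∂y = -x·sin(xy) - 2

so d/dx[F(x, y(x))] = ∂F/∂x + (∂F/∂y)·y' = 0. Rearranging,
  dy/dx = -(∂F/∂x)/(∂F/∂y) = -(-y·sin(xy) - 4)/(-x·sin(xy) - 2) = -(y·sin(xy) + 4)/(x·sin(xy) + 2)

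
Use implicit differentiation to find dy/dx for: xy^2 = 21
Differentiate both sides with respect to x, treating y as y(x). By the chain rule, any term containing y contributes a factor of y' = dy/dx when we differentiate it.

Move every term to one side and write the relation as F(x, y) = 0. Term by term,
  d/dx[xy^2] = 2xy·y' + y^2
  d/dx[-21] = 0

The pieces without y' make up ∂F/∂x and the coefficient of y' is ∂F/∂y:
  ∂F/∂x = y^2,
  ∂F/∂y = 2xy.

Since d/dx[F] = ∂F/∂x + (∂F/∂y)·y' = 0, solve for y':
  (∂F/∂y)·y' = -∂F/∂x
  dy/dx = -(∂F/∂x)/(∂F/∂y) = -(y^2)/(2xy) = -y/(2x)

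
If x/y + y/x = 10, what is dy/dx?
Differentiate both sides with respect to x, treating y as y(x). By the chain rule, any term containing y contributes a factor of y' = dy/dx when we differentiate it.

Move every term to one side and write the relation as F(x, y) = 0. Term by term,
  d/dx[x/y] = -x·y'/y^2 + 1/y
  d/dx[y/x] = y'/x - y/x^2
  d/dx[-10] = 0

The pieces without y' make up ∂F/∂x and the coefficient of y' is ∂F/∂y:
  ∂F/∂x = 1/y - y/x^2,
  ∂F/∂y = -x/y^2 + 1/x.

Since d/dx[F] = ∂F/∂x + (∂F/∂y)·y' = 0, solve for y':
  (∂F/∂y)·y' = -∂F/∂x
  dy/dx = -(∂F/∂x)/(∂F/∂y) = -(1/y - y/x^2)/(-x/y^2 + 1/x)
        = -((x - y)(x + y)/(x^2y))/(-(x - y)(x + y)/(xy^2)) = y/x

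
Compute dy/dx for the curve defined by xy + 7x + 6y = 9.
Differentiate the relation implicitly: treat y = y(x) and apply the chain rule, so every y-derivative picks up a y' = dy/dx factor.

With everything moved to the left-hand side, differentiate term by term:
  d/dx[xy] = x·y' + y
  d/dx[7x] = 7
  d/dx[6y] = 6·y'
  d/dx[-9] = 0

Separating the contributions that come from x directly and those that come through y:
  without y':      y + 7
  multiplying y':  x + 6

so (y + 7) + (x + 6)·y' = 0, and therefore
  dy/dx = -(y + 7)/(x + 6) = (-y - 7)/(x + 6)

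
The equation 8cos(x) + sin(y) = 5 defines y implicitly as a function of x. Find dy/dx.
Take d/dx of both sides. Since y is implicitly a function of x, the chain rule attaches a y' = dy/dx factor whenever we differentiate through y.

Set F(x, y) = (left side) − (right side), so the curve is F = 0. Differentiating each term of F:
  d/dx[sin(y)] = y'·cos(y)
  d/dx[8cos(x)] = -8sin(x)
  d/dx[-5] = 0

Collecting, the y'-free part is the partial derivative in x and the y' coefficient is the partial derivative in y:
  ∂F/∂x = -8sin(x)
  ∂F/∂y = cos(y)

so d/dx[F(x, y(x))] = ∂F/∂x + (∂F/∂y)·y' = 0. Rearranging,
  dy/dx = -(∂F/∂x)/(∂F/∂y) = -(-8sin(x))/(cos(y)) = 8sin(x)/cos(y)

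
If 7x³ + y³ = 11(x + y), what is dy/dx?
Take d/dx of both sides. Since y is implicitly a function of x, the chain rule attaches a y' = dy/dx factor whenever we differentiate through y.

Set F(x, y) = (left side) − (right side), so the curve is F = 0. Differentiating each term of F:
  d/dx[7x^3] = 21x^2
  d/dx[-11x] = -11
  d/dx[y^3] = 3y^2·y'
  d/dx[-11y] = -11·y'

Collecting, the y'-free part is the partial derivative in x and the y' coefficient is the partial derivative in y:
  ∂F/∂x = 21x^2 - 11
  ∂F/∂y = 3y^2 - 11

so d/dx[F(x, y(x))] = ∂F/∂x + (∂F/∂y)·y' = 0. Rearranging,
  dy/dx = -(∂F/∂x)/(∂F/∂y) = -(21x^2 - 11)/(3y^2 - 11) = (11 - 21x^2)/(3y^2 - 11)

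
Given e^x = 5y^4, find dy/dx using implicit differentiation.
Differentiate both sides with respect to x, treating y as y(x). By the chain rule, any term containing y contributes a factor of y' = dy/dx when we differentiate it.

Move every term to one side and write the relation as F(x, y) = 0. Term by term,
  d/dx[-5y^4] = -20y^3·y'
  d/dx[e^(x)] = e^(x)

The pieces without y' make up ∂F/∂x and the coefficient of y' is ∂F/∂y:
  ∂F/∂x = e^(x),
  ∂F/∂y = -20y^3.

Since d/dx[F] = ∂F/∂x + (∂F/∂y)·y' = 0, solve for y':
  (∂F/∂y)·y' = -∂F/∂x
  dy/dx = -(∂F/∂x)/(∂F/∂y) = -(e^(x))/(-20y^3) = e^(x)/(20y^3)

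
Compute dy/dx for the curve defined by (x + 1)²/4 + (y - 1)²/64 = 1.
Differentiate both sides with respect to x, treating y as y(x). By the chain rule, any term containing y contributes a factor of y' = dy/dx when we differentiate it.

Move every term to one side and write the relation as F(x, y) = 0. Term by term,
  d/dx[(x + 1)^2/4] = x/2 + 1/2
  d/dx[(y - 1)^2/64] = y'(y - 1)/32
  d/dx[-1] = 0

The pieces without y' make up ∂F/∂x and the coefficient of y' is ∂F/∂y:
  ∂F/∂x = x/2 + 1/2,
  ∂F/∂y = y/32 - 1/32.

Since d/dx[F] = ∂F/∂x + (∂F/∂y)·y' = 0, solve for y':
  (∂F/∂y)·y' = -∂F/∂x
  dy/dx = -(∂F/∂x)/(∂F/∂y) = -(x/2 + 1/2)/(y/32 - 1/32)
        = -((x + 1)/2)/((y - 1)/32) = 16(-x - 1)/(y - 1)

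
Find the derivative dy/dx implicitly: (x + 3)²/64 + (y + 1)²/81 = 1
Apply d/dx to both sides, remembering that y depends on x. Each occurrence of y therefore brings in a y' = dy/dx via the chain rule.

With F(x, y) equal to the left-hand side minus the right, differentiate F term by term:
  d/dx[(x + 3)^2/64] = x/32 + 3/32
  d/dx[(y + 1)^2/81] = 2·y'(y + 1)/81
  d/dx[-1] = 0
Adding these up, d/dx[F] = 0 becomes
  (x/32 + 3/32) + (2y/81 + 2/81)·y' = 0,
so isolating y',
  dy/dx = -(x/32 + 3/32)/(2y/81 + 2/81)
        = -((x + 3)/32)/(2(y + 1)/81) = 81(-x - 3)/(64(y + 1))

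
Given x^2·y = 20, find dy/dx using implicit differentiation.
Apply d/dx to both sides, remembering that y depends on x. Each occurrence of y therefore brings in a y' = dy/dx via the chain rule.

With F(x, y) equal to the left-hand side minus the right, differentiate F term by term:
  d/dx[x^2y] = x^2·y' + 2xy
  d/dx[-20] = 0
Adding these up, d/dx[F] = 0 becomes
  (2xy) + (x^2)·y' = 0,
so isolating y',
  dy/dx = -(2xy)/(x^2) = -2y/x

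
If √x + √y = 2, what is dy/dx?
Differentiate both sides with respect to x, treating y as y(x). By the chain rule, any term containing y contributes a factor of y' = dy/dx when we differentiate it.

Move every term to one side and write the relation as F(x, y) = 0. Term by term,
  d/dx[√(x)] = 1/(2√(x))
  d/dx[√(y)] = y'/(2√(y))
  d/dx[-2] = 0

The pieces without y' make up ∂F/∂x and the coefficient of y' is ∂F/∂y:
  ∂F/∂x = 1/(2√(x)),
  ∂F/∂y = 1/(2√(y)).

Since d/dx[F] = ∂F/∂x + (∂F/∂y)·y' = 0, solve for y':
  (∂F/∂y)·y' = -∂F/∂x
  dy/dx = -(∂F/∂x)/(∂F/∂y) = -(1/(2√(x)))/(1/(2√(y))) = -√(y)/√(x)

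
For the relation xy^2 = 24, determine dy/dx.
Apply d/dx to both sides, remembering that y depends on x. Each occurrence of y therefore brings in a y' = dy/dx via the chain rule.

With F(x, y) equal to the left-hand side minus the right, differentiate F term by term:
  d/dx[xy^2] = 2xy·y' + y^2
  d/dx[-24] = 0
Adding these up, d/dx[F] = 0 becomes
  (y^2) + (2xy)·y' = 0,
so isolating y',
  dy/dx = -(y^2)/(2xy) = -y/(2x)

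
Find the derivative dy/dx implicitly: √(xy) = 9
Differentiate both sides with respect to x, treating y as y(x). By the chain rule, any term containing y contributes a factor of y' = dy/dx when we differentiate it.

Move every term to one side and write the relation as F(x, y) = 0. Term by term,
  d/dx[√(xy)] = √(xy)(x·y'/2 + y/2)/(xy)
  d/dx[-9] = 0

The pieces without y' make up ∂F/∂x and the coefficient of y' is ∂F/∂y:
  ∂F/∂x = √(xy)/(2x),
  ∂F/∂y = √(xy)/(2y).

Since d/dx[F] = ∂F/∂x + (∂F/∂y)·y' = 0, solve for y':
  (∂F/∂y)·y' = -∂F/∂x
  dy/dx = -(∂F/∂x)/(∂F/∂y) = -(√(xy)/(2x))/(√(xy)/(2y)) = -y/x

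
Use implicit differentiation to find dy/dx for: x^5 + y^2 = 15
Differentiate both sides with respect to x, treating y as y(x). By the chain rule, any term containing y contributes a factor of y' = dy/dx when we differentiate it.

Move every term to one side and write the relation as F(x, y) = 0. Term by term,
  d/dx[x^5] = 5x^4
  d/dx[y^2] = 2y·y'
  d/dx[-15] = 0

The pieces without y' make up ∂F/∂x and the coefficient of y' is ∂F/∂y:
  ∂F/∂x = 5x^4,
  ∂F/∂y = 2y.

Since d/dx[F] = ∂F/∂x + (∂F/∂y)·y' = 0, solve for y':
  (∂F/∂y)·y' = -∂F/∂x
  dy/dx = -(∂F/∂x)/(∂F/∂y) = -(5x^4)/(2y) = -5x^4/(2y)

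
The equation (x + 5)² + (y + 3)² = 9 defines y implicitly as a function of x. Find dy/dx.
Differentiate the relation implicitly: treat y = y(x) and apply the chain rule, so every y-derivative picks up a y' = dy/dx factor.

With everything moved to the left-hand side, differentiate term by term:
  d/dx[(x + 5)^2] = 2x + 10
  d/dx[(y + 3)^2] = 2·y'(y + 3)
  d/dx[-9] = 0

Separating the contributions that come from x directly and those that come through y:
  without y':      2x + 10
  multiplying y':  2y + 6

so (2x + 10) + (2y + 6)·y' = 0, and therefore
  dy/dx = -(2x + 10)/(2y + 6) = (-x - 5)/(y + 3)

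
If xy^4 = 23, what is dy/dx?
Apply d/dx to both sides, remembering that y depends on x. Each occurrence of y therefore brings in a y' = dy/dx via the chain rule.

With F(x, y) equal to the left-hand side minus the right, differentiate F term by term:
  d/dx[xy^4] = 4xy^3·y' + y^4
  d/dx[-23] = 0
Adding these up, d/dx[F] = 0 becomes
  (y^4) + (4xy^3)·y' = 0,
so isolating y',
  dy/dx = -(y^4)/(4xy^3) = -y/(4x)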